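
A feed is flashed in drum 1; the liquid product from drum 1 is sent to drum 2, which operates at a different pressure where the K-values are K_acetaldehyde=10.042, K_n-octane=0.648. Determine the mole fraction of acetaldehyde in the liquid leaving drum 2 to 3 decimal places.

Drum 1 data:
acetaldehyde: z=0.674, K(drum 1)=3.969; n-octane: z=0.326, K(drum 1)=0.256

Drum 1:
Material balance + equilibrium reduce to Σ zᵢ(Kᵢ−1)/(1+ψ₁(Kᵢ−1)) = 0.
Feasibility: ΣzᵢKᵢ = 2.759, Σzᵢ/Kᵢ = 1.443 — both > 1, two phases present.
Newton–Raphson from ψ₁ = 0.5:
  ψ₁ = 0.500: g = 0.4192, g' = -1.420 → ψ₁ = 0.795
  ψ₁ = 0.795: g = 0.0014, g' = -1.608 → ψ₁ = 0.796
Converged at ψ₁ = 0.796.
Drum-1 compositions:
  acetaldehyde: x = 0.200, y = 0.795
  n-octane: x = 0.800, y = 0.205
Drum-2 feed = drum-1 liquid: z₂ = (0.2004, 0.7996).
Drum 2:
Binary case is linear: z₁(K₁−1)(1+ψ₂(K₂−1)) + z₂(K₂−1)(1+ψ₂(K₁−1)) = 0
⇒ ψ₂ = [z₁(K₁−1)+z₂(K₂−1)] / [−(K₁−1)(K₂−1)] = 1.5303/3.1828 = 0.481
  acetaldehyde: x = 0.037, y = 0.376
  n-octane: x = 0.963, y = 0.624

x_acetaldehyde (drum 2) = 0.037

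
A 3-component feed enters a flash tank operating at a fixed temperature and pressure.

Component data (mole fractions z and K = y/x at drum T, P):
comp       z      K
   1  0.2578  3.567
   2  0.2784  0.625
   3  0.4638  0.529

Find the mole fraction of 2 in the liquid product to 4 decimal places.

x_2 = 0.3140

Material balance + equilibrium reduce to Σ zᵢ(Kᵢ−1)/(1+ψ(Kᵢ−1)) = 0.
Feasibility: ΣzᵢKᵢ = 1.3389, Σzᵢ/Kᵢ = 1.3945 — both > 1, two phases present.
Iterate (Newton) starting at ψ = 0.35:
  ψ = 0.3500: g = -0.03316, g' = -0.6707 → ψ = 0.3006
  ψ = 0.3006: g = 0.00142, g' = -0.7306 → ψ = 0.3025
Converged at ψ = 0.3025.
Compositions from xᵢ = zᵢ/(1+ψ(Kᵢ−1)), yᵢ = Kᵢxᵢ:
  1: x = 0.1451, y = 0.5176
  2: x = 0.3140, y = 0.1963
  3: x = 0.5409, y = 0.2861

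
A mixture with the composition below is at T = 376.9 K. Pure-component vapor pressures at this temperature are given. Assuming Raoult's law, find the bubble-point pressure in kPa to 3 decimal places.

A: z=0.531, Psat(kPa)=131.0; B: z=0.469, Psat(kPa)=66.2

Pbub = 100.609 kPa

At the bubble point ψ → 0, so ΣzᵢKᵢ = 1 with Kᵢ = Pᵢˢᵃᵗ/P ⇒ P = ΣzᵢPᵢˢᵃᵗ.
P = 0.531·131.0 + 0.469·66.2 = 100.609 kPa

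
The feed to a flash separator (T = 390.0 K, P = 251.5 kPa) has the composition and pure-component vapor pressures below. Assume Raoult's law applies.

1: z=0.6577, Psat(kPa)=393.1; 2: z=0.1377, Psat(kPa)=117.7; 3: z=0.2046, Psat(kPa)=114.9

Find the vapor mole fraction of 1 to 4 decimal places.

y_1 = 0.7643

Raoult's law: Kᵢ = Pᵢˢᵃᵗ/P = Pᵢˢᵃᵗ/251.5.
  K_1 = 393.1/251.5 = 1.563022, K_2 = 117.7/251.5 = 0.467992, K_3 = 114.9/251.5 = 0.456859
Rachford–Rice: g(ψ) = Σ zᵢ(Kᵢ−1)/(1+ψ(Kᵢ−1)) = 0.
g(0) = ΣzᵢKᵢ − 1 = 0.1859 and g(1) = 1 − Σzᵢ/Kᵢ = -0.1629, so a root lies in (0, 1).
Iterate (Newton) starting at ψ = 0.5:
  ψ = 0.5000: g = 0.03659, g' = -0.3130 → ψ = 0.6169
  ψ = 0.6169: g = -0.00133, g' = -0.3377 → ψ = 0.6130
Converged at ψ = 0.6130.
Compositions from xᵢ = zᵢ/(1+ψ(Kᵢ−1)), yᵢ = Kᵢxᵢ:
  1: x = 0.4890, y = 0.7643
  2: x = 0.2043, y = 0.0956
  3: x = 0.3067, y = 0.1401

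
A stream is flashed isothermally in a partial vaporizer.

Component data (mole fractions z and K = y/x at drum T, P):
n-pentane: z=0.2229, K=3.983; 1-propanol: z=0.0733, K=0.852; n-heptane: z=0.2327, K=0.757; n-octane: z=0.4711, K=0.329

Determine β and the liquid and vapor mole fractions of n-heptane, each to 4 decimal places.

β = 0.1825, x_n-heptane = 0.2435, y_n-heptane = 0.1843

Rachford–Rice: g(β) = Σ zᵢ(Kᵢ−1)/(1+β(Kᵢ−1)) = 0.
Check two-phase: ΣzᵢKᵢ = 1.2814 > 1 and Σzᵢ/Kᵢ = 1.8813 > 1, so g(0) = 0.2814 > 0 and g(1) = -0.8813 < 0.
Newton iteration, β⁰ = 0.41:
  β = 0.4100: g = -0.21133, g' = -0.8238 → β = 0.1535
  β = 0.1535: g = 0.03388, g' = -1.2134 → β = 0.1814
  β = 0.1814: g = 0.00125, g' = -1.1269 → β = 0.1825
Converged at β = 0.1825.
Compositions from xᵢ = zᵢ/(1+β(Kᵢ−1)), yᵢ = Kᵢxᵢ:
  n-pentane: x = 0.1443, y = 0.5749
  1-propanol: x = 0.0753, y = 0.0642
  n-heptane: x = 0.2435, y = 0.1843
  n-octane: x = 0.5368, y = 0.1766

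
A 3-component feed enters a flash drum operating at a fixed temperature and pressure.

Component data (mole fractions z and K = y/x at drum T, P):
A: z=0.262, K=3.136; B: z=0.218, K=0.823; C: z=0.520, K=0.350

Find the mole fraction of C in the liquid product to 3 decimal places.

x_C = 0.580

Material balance + equilibrium reduce to Σ zᵢ(Kᵢ−1)/(1+V/F(Kᵢ−1)) = 0.
Feasibility: ΣzᵢKᵢ = 1.183, Σzᵢ/Kᵢ = 1.834 — both > 1, two phases present.
Iterate (Newton) starting at V/F = 0.37:
  V/F = 0.370: g = -0.1737, g' = -0.762 → V/F = 0.142
  V/F = 0.142: g = 0.0175, g' = -0.978 → V/F = 0.160
Converged at V/F = 0.160.
Compositions from xᵢ = zᵢ/(1+V/F(Kᵢ−1)), yᵢ = Kᵢxᵢ:
  A: x = 0.195, y = 0.612
  B: x = 0.224, y = 0.185
  C: x = 0.580, y = 0.203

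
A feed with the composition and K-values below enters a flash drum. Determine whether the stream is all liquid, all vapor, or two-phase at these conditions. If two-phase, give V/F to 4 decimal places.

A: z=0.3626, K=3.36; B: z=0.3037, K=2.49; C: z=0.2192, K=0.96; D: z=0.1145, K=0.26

ΣzᵢKᵢ = 2.2148; Σzᵢ/Kᵢ = 0.8986.
Since Σzᵢ/Kᵢ < 1 the mixture is above its dew point — single vapor phase.

all vapor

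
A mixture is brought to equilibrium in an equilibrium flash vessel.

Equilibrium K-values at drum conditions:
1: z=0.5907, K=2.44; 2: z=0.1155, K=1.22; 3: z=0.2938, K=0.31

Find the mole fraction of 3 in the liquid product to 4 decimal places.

Material balance + equilibrium reduce to Σ zᵢ(Kᵢ−1)/(1+β(Kᵢ−1)) = 0.
g(0) = ΣzᵢKᵢ − 1 = 0.6733 and g(1) = 1 − Σzᵢ/Kᵢ = -0.2845, so a root lies in (0, 1).
Newton iteration, β⁰ = 0.33:
  β = 0.3300: g = 0.33780, g' = -0.8022 → β = 0.7511
  β = 0.7511: g = 0.00964, g' = -0.8895 → β = 0.7619
  β = 0.7619: g = -0.00008, g' = -0.9045 → β = 0.7618
Converged at β = 0.7618.
Compositions from xᵢ = zᵢ/(1+β(Kᵢ−1)), yᵢ = Kᵢxᵢ:
  1: x = 0.2817, y = 0.6873
  2: x = 0.0989, y = 0.1207
  3: x = 0.6194, y = 0.1920

x_3 = 0.6194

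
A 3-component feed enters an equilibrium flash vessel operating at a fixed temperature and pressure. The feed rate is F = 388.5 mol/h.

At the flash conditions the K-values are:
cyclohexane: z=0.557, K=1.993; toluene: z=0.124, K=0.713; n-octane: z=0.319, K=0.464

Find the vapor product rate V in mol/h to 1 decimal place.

Material balance + equilibrium reduce to Σ zᵢ(Kᵢ−1)/(1+ψ(Kᵢ−1)) = 0.
Check two-phase: ΣzᵢKᵢ = 1.347 > 1 and Σzᵢ/Kᵢ = 1.141 > 1, so g(0) = 0.347 > 0 and g(1) = -0.141 < 0.
Newton iteration, ψ⁰ = 0.33:
  ψ = 0.330: g = 0.1696, g' = -0.459 → ψ = 0.699
  ψ = 0.699: g = 0.0085, g' = -0.442 → ψ = 0.718
Converged at ψ = 0.718.
Then V = ψ·F = 0.7182·388.5 = 279.0 mol/h and L = F − V = 109.5 mol/h.

V = 279.0 mol/h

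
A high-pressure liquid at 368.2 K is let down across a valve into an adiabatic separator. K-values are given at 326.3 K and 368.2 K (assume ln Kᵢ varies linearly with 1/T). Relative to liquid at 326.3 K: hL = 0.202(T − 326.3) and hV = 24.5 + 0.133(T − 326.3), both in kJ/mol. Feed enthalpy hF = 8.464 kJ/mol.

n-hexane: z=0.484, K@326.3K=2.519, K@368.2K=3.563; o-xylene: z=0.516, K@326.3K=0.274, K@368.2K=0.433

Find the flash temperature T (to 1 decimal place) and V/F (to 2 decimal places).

T = 327.5 K, V/F = 0.34

Adiabatic flash: solve Rachford–Rice at each trial T, then check hF = ψ·hV(T) + (1−ψ)·hL(T).
  T = 326.3 K: K = (2.519, 0.274), RR gives ψ = 0.327, H_out = 8.011 kJ/mol
  T = 368.2 K: K = (3.563, 0.433), RR gives ψ = 0.652, H_out = 22.559 kJ/mol
  T = 347.2 K: K = (3.026, 0.349), RR gives ψ = 0.489, H_out = 15.494 kJ/mol
  T = 336.8 K: K = (2.770, 0.311), RR gives ψ = 0.411, H_out = 11.882 kJ/mol
  T = 331.6 K: K = (2.645, 0.292), RR gives ψ = 0.370, H_out = 10.002 kJ/mol
  T = 329.0 K: K = (2.583, 0.283), RR gives ψ = 0.349, H_out = 9.036 kJ/mol
  T = 327.6 K: K = (2.550, 0.278), RR gives ψ = 0.338, H_out = 8.507 kJ/mol
Linear interpolation between T = 326.3 (H_out = 8.011) and T = 327.6 (H_out = 8.507) on hF = 8.464 gives T ≈ 327.5 K, at which ψ = 0.34.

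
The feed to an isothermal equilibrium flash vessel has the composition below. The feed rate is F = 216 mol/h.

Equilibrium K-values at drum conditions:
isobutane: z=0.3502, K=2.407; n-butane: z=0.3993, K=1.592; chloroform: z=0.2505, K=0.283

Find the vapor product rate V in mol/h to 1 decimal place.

Rachford–Rice: g(β) = Σ zᵢ(Kᵢ−1)/(1+β(Kᵢ−1)) = 0.
g(0) = ΣzᵢKᵢ − 1 = 0.5495 and g(1) = 1 − Σzᵢ/Kᵢ = -0.2815, so a root lies in (0, 1).
Iterate (Newton) starting at β = 0.45:
  β = 0.4500: g = 0.22320, g' = -0.6279 → β = 0.8055
  β = 0.8055: g = -0.03412, g' = -0.9380 → β = 0.7691
  β = 0.7691: g = -0.00136, g' = -0.8661 → β = 0.7676
Converged at β = 0.7676.
Then V = β·F = 0.7676·216 = 165.8 mol/h and L = F − V = 50.2 mol/h.

V = 165.8 mol/h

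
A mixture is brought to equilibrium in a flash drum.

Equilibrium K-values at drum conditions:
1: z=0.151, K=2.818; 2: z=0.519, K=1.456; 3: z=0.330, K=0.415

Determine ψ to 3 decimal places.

Material balance + equilibrium reduce to Σ zᵢ(Kᵢ−1)/(1+ψ(Kᵢ−1)) = 0.
g(0) = ΣzᵢKᵢ − 1 = 0.318 and g(1) = 1 − Σzᵢ/Kᵢ = -0.205, so a root lies in (0, 1).
Newton iteration, ψ⁰ = 0.47:
  ψ = 0.470: g = 0.0767, g' = -0.433 → ψ = 0.647
  ψ = 0.647: g = -0.0017, g' = -0.462 → ψ = 0.643
Converged at ψ = 0.643.

ψ = 0.643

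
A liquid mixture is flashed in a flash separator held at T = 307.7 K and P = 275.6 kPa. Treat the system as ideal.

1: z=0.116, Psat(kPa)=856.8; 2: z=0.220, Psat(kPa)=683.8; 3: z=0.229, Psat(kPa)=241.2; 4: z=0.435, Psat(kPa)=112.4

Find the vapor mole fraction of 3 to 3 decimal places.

y_3 = 0.210

Raoult's law: Kᵢ = Pᵢˢᵃᵗ/P = Pᵢˢᵃᵗ/275.6.
  K_1 = 856.8/275.6 = 3.10885, K_2 = 683.8/275.6 = 2.48113, K_3 = 241.2/275.6 = 0.87518, K_4 = 112.4/275.6 = 0.40784
Rachford–Rice: g(ψ) = Σ zᵢ(Kᵢ−1)/(1+ψ(Kᵢ−1)) = 0.
g(0) = ΣzᵢKᵢ − 1 = 0.284 and g(1) = 1 − Σzᵢ/Kᵢ = -0.454, so a root lies in (0, 1).
Newton iteration, ψ⁰ = 0.5:
  ψ = 0.500: g = -0.0901, g' = -0.593 → ψ = 0.348
  ψ = 0.348: g = 0.0017, g' = -0.628 → ψ = 0.351
Converged at ψ = 0.351.
Compositions from xᵢ = zᵢ/(1+ψ(Kᵢ−1)), yᵢ = Kᵢxᵢ:
  1: x = 0.067, y = 0.207
  2: x = 0.145, y = 0.359
  3: x = 0.239, y = 0.210
  4: x = 0.549, y = 0.224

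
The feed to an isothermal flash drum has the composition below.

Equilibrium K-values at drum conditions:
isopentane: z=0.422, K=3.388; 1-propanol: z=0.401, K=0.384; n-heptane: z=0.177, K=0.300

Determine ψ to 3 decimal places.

Newton iteration, ψ⁰ = 0.5:
  ψ = 0.500: g = -0.0883, g' = -1.023 → ψ = 0.414
  ψ = 0.414: g = 0.0010, g' = -1.055 → ψ = 0.415
Converged at ψ = 0.415.

ψ = 0.415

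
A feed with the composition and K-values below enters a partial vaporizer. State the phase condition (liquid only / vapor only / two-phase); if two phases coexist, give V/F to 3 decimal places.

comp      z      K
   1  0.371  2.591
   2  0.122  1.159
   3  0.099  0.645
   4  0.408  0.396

ΣzᵢKᵢ = 1.328; Σzᵢ/Kᵢ = 1.432.
Both exceed 1, so a two-phase solution exists.
Rachford–Rice: g(ψ) = Σ zᵢ(Kᵢ−1)/(1+ψ(Kᵢ−1)) = 0.
Iterate (Newton) starting at ψ = 0.5:
  ψ = 0.500: g = -0.0491, g' = -0.618 → ψ = 0.421
Converged at ψ = 0.421.

two-phase, V/F = 0.421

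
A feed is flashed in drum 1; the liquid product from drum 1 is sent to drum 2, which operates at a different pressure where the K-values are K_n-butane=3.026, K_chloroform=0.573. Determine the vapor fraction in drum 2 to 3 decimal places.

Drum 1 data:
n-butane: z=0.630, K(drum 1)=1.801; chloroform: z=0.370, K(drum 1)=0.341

V/F (drum 2) = 0.786

Drum 1:
Let ψ₁ = V/F and solve Σ zᵢ(Kᵢ−1)/(1+ψ₁(Kᵢ−1)) = 0.
Feasibility: ΣzᵢKᵢ = 1.261, Σzᵢ/Kᵢ = 1.435 — both > 1, two phases present.
Binary case is linear: z₁(K₁−1)(1+ψ₁(K₂−1)) + z₂(K₂−1)(1+ψ₁(K₁−1)) = 0
⇒ ψ₁ = [z₁(K₁−1)+z₂(K₂−1)] / [−(K₁−1)(K₂−1)] = 0.2608/0.5279 = 0.494
Drum-1 compositions:
  n-butane: x = 0.451, y = 0.813
  chloroform: x = 0.549, y = 0.187
Drum-2 feed = drum-1 liquid: z₂ = (0.4514, 0.5486).
Drum 2:
Binary case is linear: z₁(K₁−1)(1+ψ₂(K₂−1)) + z₂(K₂−1)(1+ψ₂(K₁−1)) = 0
⇒ ψ₂ = [z₁(K₁−1)+z₂(K₂−1)] / [−(K₁−1)(K₂−1)] = 0.6802/0.8651 = 0.786
  n-butane: x = 0.174, y = 0.527
  chloroform: x = 0.826, y = 0.473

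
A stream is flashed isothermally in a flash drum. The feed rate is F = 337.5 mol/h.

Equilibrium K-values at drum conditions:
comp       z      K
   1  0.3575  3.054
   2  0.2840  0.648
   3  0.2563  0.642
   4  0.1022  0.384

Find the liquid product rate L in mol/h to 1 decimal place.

L = 144.5 mol/h

Material balance + equilibrium reduce to Σ zᵢ(Kᵢ−1)/(1+ψ(Kᵢ−1)) = 0.
g(0) = ΣzᵢKᵢ − 1 = 0.4796 and g(1) = 1 − Σzᵢ/Kᵢ = -0.2207, so a root lies in (0, 1).
Newton iteration, ψ⁰ = 0.59:
  ψ = 0.5900: g = -0.00941, g' = -0.5128 → ψ = 0.5716
  ψ = 0.5716: g = 0.00005, g' = -0.5185 → ψ = 0.5717
Converged at ψ = 0.5717.
Then V = ψ·F = 0.5717·337.5 = 193.0 mol/h and L = F − V = 144.5 mol/h.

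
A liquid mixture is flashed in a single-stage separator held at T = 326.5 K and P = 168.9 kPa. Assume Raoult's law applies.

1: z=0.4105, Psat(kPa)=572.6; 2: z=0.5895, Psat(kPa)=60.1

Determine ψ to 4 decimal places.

Raoult's law: Kᵢ = Pᵢˢᵃᵗ/P = Pᵢˢᵃᵗ/168.9.
  K_1 = 572.6/168.9 = 3.390172, K_2 = 60.1/168.9 = 0.355832
Let ψ = V/F and solve Σ zᵢ(Kᵢ−1)/(1+ψ(Kᵢ−1)) = 0.
Check two-phase: ΣzᵢKᵢ = 1.6014 > 1 and Σzᵢ/Kᵢ = 1.7778 > 1, so g(0) = 0.6014 > 0 and g(1) = -0.7778 < 0.
Binary case is linear: z₁(K₁−1)(1+ψ(K₂−1)) + z₂(K₂−1)(1+ψ(K₁−1)) = 0
⇒ ψ = [z₁(K₁−1)+z₂(K₂−1)] / [−(K₁−1)(K₂−1)] = 0.60143/1.53967 = 0.3906

ψ = 0.3906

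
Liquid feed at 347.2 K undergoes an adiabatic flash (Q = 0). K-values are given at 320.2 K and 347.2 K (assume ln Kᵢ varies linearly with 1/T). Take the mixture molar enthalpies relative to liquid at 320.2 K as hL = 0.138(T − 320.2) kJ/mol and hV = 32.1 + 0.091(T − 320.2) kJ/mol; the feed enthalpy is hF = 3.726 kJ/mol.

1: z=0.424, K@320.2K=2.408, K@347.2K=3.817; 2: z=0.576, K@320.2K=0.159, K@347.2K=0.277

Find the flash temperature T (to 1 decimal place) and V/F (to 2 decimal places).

Adiabatic flash: solve Rachford–Rice at each trial T, then check hF = ψ·hV(T) + (1−ψ)·hL(T).
  T = 320.2 K: K = (2.408, 0.159), RR gives ψ = 0.095, H_out = 3.052 kJ/mol
  T = 347.2 K: K = (3.817, 0.277), RR gives ψ = 0.382, H_out = 15.503 kJ/mol
  T = 333.7 K: K = (3.060, 0.212), RR gives ψ = 0.259, H_out = 10.001 kJ/mol
  T = 326.9 K: K = (2.719, 0.184), RR gives ψ = 0.185, H_out = 6.790 kJ/mol
  T = 323.5 K: K = (2.558, 0.171), RR gives ψ = 0.142, H_out = 4.984 kJ/mol
  T = 321.9 K: K = (2.485, 0.165), RR gives ψ = 0.120, H_out = 4.072 kJ/mol
Linear interpolation between T = 320.2 (H_out = 3.052) and T = 321.9 (H_out = 4.072) on hF = 3.726 gives T ≈ 321.3 K, at which ψ = 0.11.

T = 321.3 K, V/F = 0.11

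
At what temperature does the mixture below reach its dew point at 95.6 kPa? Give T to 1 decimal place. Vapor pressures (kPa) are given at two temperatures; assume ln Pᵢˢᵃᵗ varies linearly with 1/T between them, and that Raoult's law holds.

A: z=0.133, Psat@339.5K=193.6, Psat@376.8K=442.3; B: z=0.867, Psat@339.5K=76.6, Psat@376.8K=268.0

Dew-point temperature: Σzᵢ·P/Pᵢˢᵃᵗ(T) = 1. Interpolate ln Pᵢˢᵃᵗ = aᵢ + bᵢ/T.
  T = 339.5 K: ΣzᵢP/Pᵢˢᵃᵗ = 1.1477
  T = 376.8 K: ΣzᵢP/Pᵢˢᵃᵗ = 0.3380
  T = 358.1 K: ΣzᵢP/Pᵢˢᵃᵗ = 0.6034
  T = 348.8 K: ΣzᵢP/Pᵢˢᵃᵗ = 0.8248
  T = 344.1 K: ΣzᵢP/Pᵢˢᵃᵗ = 0.9724
  T = 341.8 K: ΣzᵢP/Pᵢˢᵃᵗ = 1.0558
Interpolating between 341.8 K and 344.1 K gives T ≈ 343.3 K.

T = 343.3 K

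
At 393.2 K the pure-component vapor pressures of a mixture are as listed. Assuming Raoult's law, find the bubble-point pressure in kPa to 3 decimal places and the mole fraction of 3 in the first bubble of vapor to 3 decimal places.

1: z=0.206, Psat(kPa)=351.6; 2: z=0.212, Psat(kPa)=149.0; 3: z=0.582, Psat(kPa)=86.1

Pbub = 154.128 kPa, y_3 = 0.325

At the bubble point ψ → 0, so ΣzᵢKᵢ = 1 with Kᵢ = Pᵢˢᵃᵗ/P ⇒ P = ΣzᵢPᵢˢᵃᵗ.
P = 0.206·351.6 + 0.212·149.0 + 0.582·86.1 = 154.128 kPa
yᵢ = zᵢPᵢˢᵃᵗ/P ⇒ y_3 = 0.582·86.1/154.128 = 0.325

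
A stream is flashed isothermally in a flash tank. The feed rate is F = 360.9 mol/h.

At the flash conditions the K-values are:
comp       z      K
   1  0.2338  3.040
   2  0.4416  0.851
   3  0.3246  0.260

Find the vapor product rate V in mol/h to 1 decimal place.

V = 66.9 mol/h

Let β = V/F and solve Σ zᵢ(Kᵢ−1)/(1+β(Kᵢ−1)) = 0.
Feasibility: ΣzᵢKᵢ = 1.1709, Σzᵢ/Kᵢ = 1.8443 — both > 1, two phases present.
Iterate (Newton) starting at β = 0.5:
  β = 0.5000: g = -0.21626, g' = -0.6977 → β = 0.1901
  β = 0.1901: g = -0.00354, g' = -0.7563 → β = 0.1854
Converged at β = 0.1854.
Then V = β·F = 0.1854·360.9 = 66.9 mol/h and L = F − V = 294.0 mol/h.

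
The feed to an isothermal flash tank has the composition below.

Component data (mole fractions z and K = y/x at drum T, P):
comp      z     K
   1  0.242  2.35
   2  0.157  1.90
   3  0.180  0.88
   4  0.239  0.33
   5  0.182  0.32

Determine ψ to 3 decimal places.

ψ = 0.243

Let ψ = V/F and solve Σ zᵢ(Kᵢ−1)/(1+ψ(Kᵢ−1)) = 0.
g(0) = ΣzᵢKᵢ − 1 = 0.163 and g(1) = 1 − Σzᵢ/Kᵢ = -0.683, so a root lies in (0, 1).
Newton iteration, ψ⁰ = 0.49:
  ψ = 0.490: g = -0.1523, g' = -0.651 → ψ = 0.256
  ψ = 0.256: g = -0.0078, g' = -0.610 → ψ = 0.243
Converged at ψ = 0.243.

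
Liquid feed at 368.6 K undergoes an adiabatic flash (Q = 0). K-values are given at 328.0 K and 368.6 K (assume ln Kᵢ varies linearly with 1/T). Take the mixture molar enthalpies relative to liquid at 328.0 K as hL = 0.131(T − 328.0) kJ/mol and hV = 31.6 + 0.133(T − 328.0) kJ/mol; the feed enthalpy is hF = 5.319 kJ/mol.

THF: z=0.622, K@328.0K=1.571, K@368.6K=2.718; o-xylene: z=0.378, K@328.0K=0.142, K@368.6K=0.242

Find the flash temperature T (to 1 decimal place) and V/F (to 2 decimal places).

Adiabatic flash: solve Rachford–Rice at each trial T, then check hF = ψ·hV(T) + (1−ψ)·hL(T).
  T = 328.0 K: K = (1.571, 0.142), RR gives ψ = 0.063, H_out = 1.989 kJ/mol
  T = 368.6 K: K = (2.718, 0.242), RR gives ψ = 0.601, H_out = 24.345 kJ/mol
  T = 348.3 K: K = (2.100, 0.188), RR gives ψ = 0.423, H_out = 16.028 kJ/mol
  T = 338.1 K: K = (1.823, 0.164), RR gives ψ = 0.285, H_out = 10.325 kJ/mol
  T = 333.1 K: K = (1.695, 0.153), RR gives ψ = 0.191, H_out = 6.696 kJ/mol
  T = 330.6 K: K = (1.634, 0.148), RR gives ψ = 0.133, H_out = 4.548 kJ/mol
  T = 331.9 K: K = (1.666, 0.150), RR gives ψ = 0.164, H_out = 5.699 kJ/mol
Linear interpolation between T = 330.6 (H_out = 4.548) and T = 331.9 (H_out = 5.699) on hF = 5.319 gives T ≈ 331.5 K, at which ψ = 0.15.

T = 331.5 K, V/F = 0.15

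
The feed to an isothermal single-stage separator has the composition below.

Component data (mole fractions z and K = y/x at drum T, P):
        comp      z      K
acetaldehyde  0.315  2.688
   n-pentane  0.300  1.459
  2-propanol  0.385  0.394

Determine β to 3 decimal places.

β = 0.609

Let β = V/F and solve Σ zᵢ(Kᵢ−1)/(1+β(Kᵢ−1)) = 0.
g(0) = ΣzᵢKᵢ − 1 = 0.436 and g(1) = 1 − Σzᵢ/Kᵢ = -0.300, so a root lies in (0, 1).
Newton iteration, β⁰ = 0.5:
  β = 0.500: g = 0.0656, g' = -0.597 → β = 0.610
  β = 0.610: g = -0.0005, g' = -0.612 → β = 0.609
Converged at β = 0.609.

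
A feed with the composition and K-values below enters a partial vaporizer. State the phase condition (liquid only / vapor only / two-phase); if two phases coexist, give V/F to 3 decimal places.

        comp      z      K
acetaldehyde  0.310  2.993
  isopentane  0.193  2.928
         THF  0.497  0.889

ΣzᵢKᵢ = 1.935; Σzᵢ/Kᵢ = 0.729.
Since Σzᵢ/Kᵢ < 1 the mixture is above its dew point — single vapor phase.

vapor only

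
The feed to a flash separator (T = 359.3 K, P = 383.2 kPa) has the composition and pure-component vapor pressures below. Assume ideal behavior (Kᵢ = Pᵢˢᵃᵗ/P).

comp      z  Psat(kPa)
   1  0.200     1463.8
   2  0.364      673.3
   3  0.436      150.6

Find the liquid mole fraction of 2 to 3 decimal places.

Raoult's law: Kᵢ = Pᵢˢᵃᵗ/P = Pᵢˢᵃᵗ/383.2.
  K_1 = 1463.8/383.2 = 3.81994, K_2 = 673.3/383.2 = 1.75705, K_3 = 150.6/383.2 = 0.39301
Let ψ = V/F and solve Σ zᵢ(Kᵢ−1)/(1+ψ(Kᵢ−1)) = 0.
g(0) = ΣzᵢKᵢ − 1 = 0.575 and g(1) = 1 − Σzᵢ/Kᵢ = -0.369, so a root lies in (0, 1).
Iterate (Newton) starting at ψ = 0.5:
  ψ = 0.500: g = 0.0540, g' = -0.715 → ψ = 0.575
  ψ = 0.575: g = 0.0002, g' = -0.712 → ψ = 0.576
Converged at ψ = 0.576.
Compositions from xᵢ = zᵢ/(1+ψ(Kᵢ−1)), yᵢ = Kᵢxᵢ:
  1: x = 0.076, y = 0.291
  2: x = 0.253, y = 0.445
  3: x = 0.670, y = 0.263

x_2 = 0.253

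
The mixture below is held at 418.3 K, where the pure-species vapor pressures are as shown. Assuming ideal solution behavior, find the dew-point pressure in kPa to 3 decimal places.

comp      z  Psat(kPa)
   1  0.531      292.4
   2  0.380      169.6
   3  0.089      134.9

Pdew = 212.030 kPa

At the dew point ψ → 1, so Σzᵢ/Kᵢ = 1 with Kᵢ = Pᵢˢᵃᵗ/P ⇒ 1/P = Σzᵢ/Pᵢˢᵃᵗ.
1/P = 0.531/292.4 + 0.380/169.6 + 0.089/134.9 = 0.004716 ⇒ P = 212.030 kPa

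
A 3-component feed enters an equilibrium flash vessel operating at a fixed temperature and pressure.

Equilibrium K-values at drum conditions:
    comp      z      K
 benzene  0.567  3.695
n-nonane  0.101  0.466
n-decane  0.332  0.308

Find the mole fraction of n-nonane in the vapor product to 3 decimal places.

Material balance + equilibrium reduce to Σ zᵢ(Kᵢ−1)/(1+V/F(Kᵢ−1)) = 0.
Feasibility: ΣzᵢKᵢ = 2.244, Σzᵢ/Kᵢ = 1.448 — both > 1, two phases present.
Newton–Raphson from V/F = 0.5:
  V/F = 0.500: g = 0.2261, g' = -1.173 → V/F = 0.693
  V/F = 0.693: g = 0.0061, g' = -1.160 → V/F = 0.698
Converged at V/F = 0.698.
Compositions from xᵢ = zᵢ/(1+V/F(Kᵢ−1)), yᵢ = Kᵢxᵢ:
  benzene: x = 0.197, y = 0.727
  n-nonane: x = 0.161, y = 0.075
  n-decane: x = 0.642, y = 0.198

y_n-nonane = 0.075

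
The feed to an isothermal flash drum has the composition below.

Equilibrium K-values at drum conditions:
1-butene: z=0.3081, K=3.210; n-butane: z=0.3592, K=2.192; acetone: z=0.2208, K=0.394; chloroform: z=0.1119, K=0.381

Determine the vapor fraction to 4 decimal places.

ψ = 0.8816

Rachford–Rice: g(ψ) = Σ zᵢ(Kᵢ−1)/(1+ψ(Kᵢ−1)) = 0.
g(0) = ΣzᵢKᵢ − 1 = 0.9060 and g(1) = 1 − Σzᵢ/Kᵢ = -0.1140, so a root lies in (0, 1).
Newton iteration, ψ⁰ = 0.52:
  ψ = 0.5200: g = 0.28363, g' = -0.7864 → ψ = 0.8807
  ψ = 0.8807: g = 0.00077, g' = -0.8749 → ψ = 0.8816
Converged at ψ = 0.8816.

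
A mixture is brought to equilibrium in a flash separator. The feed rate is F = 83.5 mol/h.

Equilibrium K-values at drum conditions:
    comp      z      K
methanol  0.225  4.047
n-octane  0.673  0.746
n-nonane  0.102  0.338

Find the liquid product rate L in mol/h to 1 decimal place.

L = 45.9 mol/h

Let ψ = V/F and solve Σ zᵢ(Kᵢ−1)/(1+ψ(Kᵢ−1)) = 0.
g(0) = ΣzᵢKᵢ − 1 = 0.447 and g(1) = 1 − Σzᵢ/Kᵢ = -0.260, so a root lies in (0, 1).
Newton iteration, ψ⁰ = 0.5:
  ψ = 0.500: g = -0.0251, g' = -0.485 → ψ = 0.448
  ψ = 0.448: g = 0.0008, g' = -0.519 → ψ = 0.450
Converged at ψ = 0.450.
Then V = ψ·F = 0.4499·83.5 = 37.6 mol/h and L = F − V = 45.9 mol/h.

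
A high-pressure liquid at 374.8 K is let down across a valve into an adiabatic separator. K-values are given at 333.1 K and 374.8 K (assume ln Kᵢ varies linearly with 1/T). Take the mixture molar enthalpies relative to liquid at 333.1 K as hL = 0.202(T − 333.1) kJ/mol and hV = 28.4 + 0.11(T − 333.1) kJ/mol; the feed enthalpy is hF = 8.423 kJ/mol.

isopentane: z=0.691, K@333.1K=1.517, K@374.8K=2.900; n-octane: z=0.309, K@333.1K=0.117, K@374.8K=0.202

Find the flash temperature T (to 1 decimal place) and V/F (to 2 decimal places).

Adiabatic flash: solve Rachford–Rice at each trial T, then check hF = ψ·hV(T) + (1−ψ)·hL(T).
  T = 333.1 K: K = (1.517, 0.117), RR gives ψ = 0.185, H_out = 5.251 kJ/mol
  T = 374.8 K: K = (2.900, 0.202), RR gives ψ = 0.703, H_out = 25.699 kJ/mol
  T = 354.0 K: K = (2.140, 0.156), RR gives ψ = 0.548, H_out = 18.728 kJ/mol
  T = 343.6 K: K = (1.813, 0.136), RR gives ψ = 0.419, H_out = 13.627 kJ/mol
  T = 338.4 K: K = (1.662, 0.126), RR gives ψ = 0.324, H_out = 10.117 kJ/mol
  T = 335.8 K: K = (1.590, 0.122), RR gives ψ = 0.263, H_out = 7.943 kJ/mol
  T = 337.1 K: K = (1.626, 0.124), RR gives ψ = 0.295, H_out = 9.073 kJ/mol
  T = 336.5 K: K = (1.609, 0.123), RR gives ψ = 0.280, H_out = 8.563 kJ/mol
Linear interpolation between T = 335.8 (H_out = 7.943) and T = 336.5 (H_out = 8.563) on hF = 8.423 gives T ≈ 336.3 K, at which ψ = 0.28.

T = 336.3 K, V/F = 0.28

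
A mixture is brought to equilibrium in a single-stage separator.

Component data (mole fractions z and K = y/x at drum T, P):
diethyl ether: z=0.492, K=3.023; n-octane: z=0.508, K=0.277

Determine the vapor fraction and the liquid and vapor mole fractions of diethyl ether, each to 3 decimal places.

ψ = 0.429, x_diethyl ether = 0.263, y_diethyl ether = 0.796

Rachford–Rice: g(ψ) = Σ zᵢ(Kᵢ−1)/(1+ψ(Kᵢ−1)) = 0.
Check two-phase: ΣzᵢKᵢ = 1.628 > 1 and Σzᵢ/Kᵢ = 1.997 > 1, so g(0) = 0.628 > 0 and g(1) = -0.997 < 0.
Iterate (Newton) starting at ψ = 0.66:
  ψ = 0.660: g = -0.2763, g' = -1.341 → ψ = 0.454
  ψ = 0.454: g = -0.0279, g' = -1.136 → ψ = 0.429
Converged at ψ = 0.429.
Compositions from xᵢ = zᵢ/(1+ψ(Kᵢ−1)), yᵢ = Kᵢxᵢ:
  diethyl ether: x = 0.263, y = 0.796
  n-octane: x = 0.737, y = 0.204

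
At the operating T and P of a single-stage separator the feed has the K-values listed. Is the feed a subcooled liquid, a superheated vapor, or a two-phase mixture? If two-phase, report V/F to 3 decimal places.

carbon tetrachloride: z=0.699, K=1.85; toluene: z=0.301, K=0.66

superheated vapor

ΣzᵢKᵢ = 1.492; Σzᵢ/Kᵢ = 0.834.
Since Σzᵢ/Kᵢ < 1 the mixture is above its dew point — single vapor phase.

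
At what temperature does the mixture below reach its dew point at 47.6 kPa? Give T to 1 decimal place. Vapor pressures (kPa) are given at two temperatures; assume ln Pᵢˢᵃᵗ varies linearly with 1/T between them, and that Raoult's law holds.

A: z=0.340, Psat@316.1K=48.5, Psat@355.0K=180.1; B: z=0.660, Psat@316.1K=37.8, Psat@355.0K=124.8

T = 320.5 K

Dew-point temperature: Σzᵢ·P/Pᵢˢᵃᵗ(T) = 1. Interpolate ln Pᵢˢᵃᵗ = aᵢ + bᵢ/T.
  T = 316.1 K: ΣzᵢP/Pᵢˢᵃᵗ = 1.1648
  T = 355.0 K: ΣzᵢP/Pᵢˢᵃᵗ = 0.3416
  T = 335.6 K: ΣzᵢP/Pᵢˢᵃᵗ = 0.6076
  T = 325.9 K: ΣzᵢP/Pᵢˢᵃᵗ = 0.8316
  T = 321.0 K: ΣzᵢP/Pᵢˢᵃᵗ = 0.9817
  T = 318.6 K: ΣzᵢP/Pᵢˢᵃᵗ = 1.0667
Interpolating between 318.6 K and 321.0 K gives T ≈ 320.5 K.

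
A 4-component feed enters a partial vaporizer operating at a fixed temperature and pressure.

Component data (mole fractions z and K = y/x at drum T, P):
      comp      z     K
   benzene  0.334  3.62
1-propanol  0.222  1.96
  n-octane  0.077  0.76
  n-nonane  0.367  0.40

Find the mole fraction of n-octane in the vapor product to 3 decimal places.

y_n-octane = 0.071

Rachford–Rice: g(V/F) = Σ zᵢ(Kᵢ−1)/(1+V/F(Kᵢ−1)) = 0.
g(0) = ΣzᵢKᵢ − 1 = 0.850 and g(1) = 1 − Σzᵢ/Kᵢ = -0.224, so a root lies in (0, 1).
Newton–Raphson from V/F = 0.5:
  V/F = 0.500: g = 0.1873, g' = -0.798 → V/F = 0.735
  V/F = 0.735: g = 0.0081, g' = -0.767 → V/F = 0.745
Converged at V/F = 0.745.
Compositions from xᵢ = zᵢ/(1+V/F(Kᵢ−1)), yᵢ = Kᵢxᵢ:
  benzene: x = 0.113, y = 0.410
  1-propanol: x = 0.129, y = 0.254
  n-octane: x = 0.094, y = 0.071
  n-nonane: x = 0.664, y = 0.265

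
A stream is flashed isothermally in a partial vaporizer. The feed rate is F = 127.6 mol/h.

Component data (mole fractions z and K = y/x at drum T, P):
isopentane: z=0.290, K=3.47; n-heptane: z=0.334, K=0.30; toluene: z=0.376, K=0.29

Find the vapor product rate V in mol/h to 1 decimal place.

V = 15.8 mol/h

Newton–Raphson from ψ = 0.63:
  ψ = 0.630: g = -0.6210, g' = -1.415 → ψ = 0.191
  ψ = 0.191: g = -0.0922, g' = -1.288 → ψ = 0.120
  ψ = 0.120: g = 0.0061, g' = -1.476 → ψ = 0.124
Converged at ψ = 0.124.
Then V = ψ·F = 0.1237·127.6 = 15.8 mol/h and L = F − V = 111.8 mol/h.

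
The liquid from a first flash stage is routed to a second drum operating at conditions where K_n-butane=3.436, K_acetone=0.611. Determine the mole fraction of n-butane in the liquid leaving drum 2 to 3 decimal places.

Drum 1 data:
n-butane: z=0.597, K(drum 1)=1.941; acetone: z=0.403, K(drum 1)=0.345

x_n-butane (drum 2) = 0.138

Drum 1:
Binary case is linear: z₁(K₁−1)(1+ψ₁(K₂−1)) + z₂(K₂−1)(1+ψ₁(K₁−1)) = 0
⇒ ψ₁ = [z₁(K₁−1)+z₂(K₂−1)] / [−(K₁−1)(K₂−1)] = 0.2978/0.6164 = 0.483
Drum-1 compositions:
  n-butane: x = 0.410, y = 0.797
  acetone: x = 0.590, y = 0.203
Drum-2 feed = drum-1 liquid: z₂ = (0.4104, 0.5896).
Drum 2:
Let ψ₂ = V/F and solve Σ zᵢ(Kᵢ−1)/(1+ψ₂(Kᵢ−1)) = 0.
Feasibility: ΣzᵢKᵢ = 1.770, Σzᵢ/Kᵢ = 1.084 — both > 1, two phases present.
Binary case is linear: z₁(K₁−1)(1+ψ₂(K₂−1)) + z₂(K₂−1)(1+ψ₂(K₁−1)) = 0
⇒ ψ₂ = [z₁(K₁−1)+z₂(K₂−1)] / [−(K₁−1)(K₂−1)] = 0.7704/0.9476 = 0.813
  n-butane: x = 0.138, y = 0.473
  acetone: x = 0.862, y = 0.527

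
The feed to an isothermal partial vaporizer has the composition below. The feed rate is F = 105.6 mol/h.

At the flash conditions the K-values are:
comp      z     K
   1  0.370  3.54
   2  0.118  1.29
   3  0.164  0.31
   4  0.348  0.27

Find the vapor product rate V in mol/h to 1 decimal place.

V = 40.5 mol/h

Rachford–Rice: g(β) = Σ zᵢ(Kᵢ−1)/(1+β(Kᵢ−1)) = 0.
Feasibility: ΣzᵢKᵢ = 1.607, Σzᵢ/Kᵢ = 2.014 — both > 1, two phases present.
Newton iteration, β⁰ = 0.5:
  β = 0.500: g = -0.1289, g' = -1.113 → β = 0.384
Converged at β = 0.384.
Then V = β·F = 0.3837·105.6 = 40.5 mol/h and L = F − V = 65.1 mol/h.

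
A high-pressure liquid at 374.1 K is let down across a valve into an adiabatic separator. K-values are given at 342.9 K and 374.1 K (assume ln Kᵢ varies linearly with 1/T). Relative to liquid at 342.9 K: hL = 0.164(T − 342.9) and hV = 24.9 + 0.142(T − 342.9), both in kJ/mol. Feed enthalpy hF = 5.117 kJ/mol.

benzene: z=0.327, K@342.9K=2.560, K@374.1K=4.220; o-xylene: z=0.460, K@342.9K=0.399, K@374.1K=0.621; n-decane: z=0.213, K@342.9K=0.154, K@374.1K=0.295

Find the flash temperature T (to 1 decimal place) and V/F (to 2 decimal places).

Adiabatic flash: solve Rachford–Rice at each trial T, then check hF = ψ·hV(T) + (1−ψ)·hL(T).
  T = 342.9 K: K = (2.560, 0.399, 0.154), RR gives ψ = 0.050, H_out = 1.246 kJ/mol
  T = 374.1 K: K = (4.220, 0.621, 0.295), RR gives ψ = 0.450, H_out = 16.008 kJ/mol
  T = 358.5 K: K = (3.323, 0.503, 0.216), RR gives ψ = 0.261, H_out = 8.968 kJ/mol
  T = 350.7 K: K = (2.925, 0.449, 0.183), RR gives ψ = 0.163, H_out = 5.308 kJ/mol
  T = 346.8 K: K = (2.738, 0.424, 0.168), RR gives ψ = 0.109, H_out = 3.347 kJ/mol
  T = 348.8 K: K = (2.833, 0.436, 0.176), RR gives ψ = 0.137, H_out = 4.367 kJ/mol
Linear interpolation between T = 348.8 (H_out = 4.367) and T = 350.7 (H_out = 5.308) on hF = 5.117 gives T ≈ 350.3 K, at which ψ = 0.16.

T = 350.3 K, V/F = 0.16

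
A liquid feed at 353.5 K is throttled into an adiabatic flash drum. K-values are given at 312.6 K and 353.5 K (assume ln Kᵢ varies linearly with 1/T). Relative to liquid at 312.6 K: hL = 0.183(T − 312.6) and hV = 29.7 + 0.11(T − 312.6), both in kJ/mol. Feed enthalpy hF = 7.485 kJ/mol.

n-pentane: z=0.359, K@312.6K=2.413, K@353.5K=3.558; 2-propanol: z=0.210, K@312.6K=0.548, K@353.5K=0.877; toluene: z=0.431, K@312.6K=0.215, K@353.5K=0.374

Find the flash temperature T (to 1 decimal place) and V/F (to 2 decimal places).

T = 323.3 K, V/F = 0.19

Adiabatic flash: solve Rachford–Rice at each trial T, then check hF = ψ·hV(T) + (1−ψ)·hL(T).
  T = 312.6 K: K = (2.413, 0.548, 0.215), RR gives ψ = 0.076, H_out = 2.256 kJ/mol
  T = 353.5 K: K = (3.558, 0.877, 0.374), RR gives ψ = 0.479, H_out = 20.277 kJ/mol
  T = 333.1 K: K = (2.967, 0.704, 0.289), RR gives ψ = 0.285, H_out = 11.787 kJ/mol
  T = 322.9 K: K = (2.686, 0.624, 0.250), RR gives ψ = 0.186, H_out = 7.281 kJ/mol
  T = 328.0 K: K = (2.825, 0.663, 0.269), RR gives ψ = 0.236, H_out = 9.575 kJ/mol
  T = 325.4 K: K = (2.754, 0.643, 0.260), RR gives ψ = 0.211, H_out = 8.418 kJ/mol
  T = 324.1 K: K = (2.718, 0.633, 0.255), RR gives ψ = 0.198, H_out = 7.830 kJ/mol
Linear interpolation between T = 322.9 (H_out = 7.281) and T = 324.1 (H_out = 7.830) on hF = 7.485 gives T ≈ 323.3 K, at which ψ = 0.19.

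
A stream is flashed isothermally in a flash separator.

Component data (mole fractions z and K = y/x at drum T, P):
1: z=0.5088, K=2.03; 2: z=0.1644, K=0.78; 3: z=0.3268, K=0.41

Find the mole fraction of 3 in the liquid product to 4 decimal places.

Newton iteration, ψ⁰ = 0.5:
  ψ = 0.5000: g = 0.03179, g' = -0.4741 → ψ = 0.5670
  ψ = 0.5670: g = -0.00024, g' = -0.4824 → ψ = 0.5666
Converged at ψ = 0.5666.
Compositions from xᵢ = zᵢ/(1+ψ(Kᵢ−1)), yᵢ = Kᵢxᵢ:
  1: x = 0.3213, y = 0.6522
  2: x = 0.1878, y = 0.1465
  3: x = 0.4909, y = 0.2013

x_3 = 0.4909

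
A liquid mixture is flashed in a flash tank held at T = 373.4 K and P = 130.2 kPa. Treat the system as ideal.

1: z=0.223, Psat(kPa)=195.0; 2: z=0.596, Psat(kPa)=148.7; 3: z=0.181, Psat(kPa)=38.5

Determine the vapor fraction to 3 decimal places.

Raoult's law: Kᵢ = Pᵢˢᵃᵗ/P = Pᵢˢᵃᵗ/130.2.
  K_1 = 195.0/130.2 = 1.49770, K_2 = 148.7/130.2 = 1.14209, K_3 = 38.5/130.2 = 0.29570
Let ψ = V/F and solve Σ zᵢ(Kᵢ−1)/(1+ψ(Kᵢ−1)) = 0.
g(0) = ΣzᵢKᵢ − 1 = 0.068 and g(1) = 1 − Σzᵢ/Kᵢ = -0.283, so a root lies in (0, 1).
Iterate (Newton) starting at ψ = 0.5:
  ψ = 0.500: g = -0.0288, g' = -0.260 → ψ = 0.389
  ψ = 0.389: g = -0.0024, g' = -0.220 → ψ = 0.378
Converged at ψ = 0.378.

ψ = 0.378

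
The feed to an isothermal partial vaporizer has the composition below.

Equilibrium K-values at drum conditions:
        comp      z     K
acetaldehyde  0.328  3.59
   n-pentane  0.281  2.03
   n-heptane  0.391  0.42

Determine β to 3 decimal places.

Rachford–Rice: g(β) = Σ zᵢ(Kᵢ−1)/(1+β(Kᵢ−1)) = 0.
Feasibility: ΣzᵢKᵢ = 1.912, Σzᵢ/Kᵢ = 1.161 — both > 1, two phases present.
Newton–Raphson from β = 0.5:
  β = 0.500: g = 0.2418, g' = -0.809 → β = 0.799
  β = 0.799: g = 0.0129, g' = -0.780 → β = 0.816
  β = 0.816: g = -0.0001, g' = -0.789 → β = 0.815
Converged at β = 0.815.

β = 0.815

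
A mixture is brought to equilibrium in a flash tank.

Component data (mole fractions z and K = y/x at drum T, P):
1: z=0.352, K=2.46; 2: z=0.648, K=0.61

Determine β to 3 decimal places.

β = 0.459

Binary case is linear: z₁(K₁−1)(1+β(K₂−1)) + z₂(K₂−1)(1+β(K₁−1)) = 0
⇒ β = [z₁(K₁−1)+z₂(K₂−1)] / [−(K₁−1)(K₂−1)] = 0.2612/0.5694 = 0.459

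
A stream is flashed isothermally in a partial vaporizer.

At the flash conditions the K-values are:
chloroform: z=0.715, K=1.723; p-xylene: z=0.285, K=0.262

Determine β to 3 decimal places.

Material balance + equilibrium reduce to Σ zᵢ(Kᵢ−1)/(1+β(Kᵢ−1)) = 0.
Feasibility: ΣzᵢKᵢ = 1.307, Σzᵢ/Kᵢ = 1.503 — both > 1, two phases present.
Newton iteration, β⁰ = 0.61:
  β = 0.610: g = -0.0238, g' = -0.693 → β = 0.576
  β = 0.576: g = -0.0007, g' = -0.656 → β = 0.575
Converged at β = 0.575.

β = 0.575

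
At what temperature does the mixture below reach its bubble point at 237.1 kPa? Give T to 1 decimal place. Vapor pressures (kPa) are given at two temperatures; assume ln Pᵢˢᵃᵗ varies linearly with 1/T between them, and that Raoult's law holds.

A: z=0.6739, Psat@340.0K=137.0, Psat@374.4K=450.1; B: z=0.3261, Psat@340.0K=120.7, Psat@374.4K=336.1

Bubble-point temperature: ΣzᵢPᵢˢᵃᵗ(T) = P. Interpolate ln Pᵢˢᵃᵗ = aᵢ + bᵢ/T.
  T = 340.0 K: ΣzᵢPᵢˢᵃᵗ = 131.68 kPa
  T = 374.4 K: ΣzᵢPᵢˢᵃᵗ = 412.92 kPa
  T = 357.2 K: ΣzᵢPᵢˢᵃᵗ = 239.53 kPa
  T = 348.6 K: ΣzᵢPᵢˢᵃᵗ = 178.88 kPa
  T = 352.9 K: ΣzᵢPᵢˢᵃᵗ = 207.35 kPa
  T = 355.0 K: ΣzᵢPᵢˢᵃᵗ = 222.58 kPa
Interpolating between 355.0 K and 357.2 K gives T ≈ 356.9 K.

T = 356.9 K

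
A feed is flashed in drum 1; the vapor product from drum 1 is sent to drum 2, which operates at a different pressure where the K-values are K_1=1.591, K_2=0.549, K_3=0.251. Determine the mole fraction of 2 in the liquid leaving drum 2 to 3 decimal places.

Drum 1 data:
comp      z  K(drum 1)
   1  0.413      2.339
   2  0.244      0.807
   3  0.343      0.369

Drum 1:
Rachford–Rice: g(ψ₁) = Σ zᵢ(Kᵢ−1)/(1+ψ₁(Kᵢ−1)) = 0.
Check two-phase: ΣzᵢKᵢ = 1.289 > 1 and Σzᵢ/Kᵢ = 1.408 > 1, so g(0) = 0.289 > 0 and g(1) = -0.408 < 0.
Newton iteration, ψ₁⁰ = 0.5:
  ψ₁ = 0.500: g = -0.0371, g' = -0.568 → ψ₁ = 0.435
Converged at ψ₁ = 0.435.
Drum-1 compositions:
  1: x = 0.261, y = 0.611
  2: x = 0.266, y = 0.215
  3: x = 0.473, y = 0.174
Drum-2 feed = drum-1 vapor: z₂ = (0.6107, 0.2149, 0.1744).
Drum 2:
Rachford–Rice: g(ψ₂) = Σ zᵢ(Kᵢ−1)/(1+ψ₂(Kᵢ−1)) = 0.
g(0) = ΣzᵢKᵢ − 1 = 0.133 and g(1) = 1 − Σzᵢ/Kᵢ = -0.470, so a root lies in (0, 1).
Newton–Raphson from ψ₂ = 0.47:
  ψ₂ = 0.470: g = -0.0421, g' = -0.434 → ψ₂ = 0.373
  ψ₂ = 0.373: g = -0.0020, g' = -0.395 → ψ₂ = 0.368
Converged at ψ₂ = 0.368.
  1: x = 0.502, y = 0.798
  2: x = 0.258, y = 0.141
  3: x = 0.241, y = 0.060

x_2 (drum 2) = 0.258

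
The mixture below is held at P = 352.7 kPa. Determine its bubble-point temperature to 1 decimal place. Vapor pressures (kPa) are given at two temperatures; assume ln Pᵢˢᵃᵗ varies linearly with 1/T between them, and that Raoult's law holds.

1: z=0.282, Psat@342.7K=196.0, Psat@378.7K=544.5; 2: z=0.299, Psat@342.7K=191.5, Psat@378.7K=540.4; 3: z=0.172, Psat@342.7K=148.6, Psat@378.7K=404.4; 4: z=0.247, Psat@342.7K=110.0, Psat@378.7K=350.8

Bubble-point temperature: ΣzᵢPᵢˢᵃᵗ(T) = P. Interpolate ln Pᵢˢᵃᵗ = aᵢ + bᵢ/T.
  T = 342.7 K: ΣzᵢPᵢˢᵃᵗ = 165.26 kPa
  T = 378.7 K: ΣzᵢPᵢˢᵃᵗ = 471.33 kPa
  T = 360.7 K: ΣzᵢPᵢˢᵃᵗ = 286.39 kPa
  T = 369.7 K: ΣzᵢPᵢˢᵃᵗ = 369.61 kPa
  T = 365.2 K: ΣzᵢPᵢˢᵃᵗ = 325.85 kPa
  T = 367.4 K: ΣzᵢPᵢˢᵃᵗ = 346.69 kPa
Interpolating between 367.4 K and 369.7 K gives T ≈ 368.0 K.

T = 368.0 K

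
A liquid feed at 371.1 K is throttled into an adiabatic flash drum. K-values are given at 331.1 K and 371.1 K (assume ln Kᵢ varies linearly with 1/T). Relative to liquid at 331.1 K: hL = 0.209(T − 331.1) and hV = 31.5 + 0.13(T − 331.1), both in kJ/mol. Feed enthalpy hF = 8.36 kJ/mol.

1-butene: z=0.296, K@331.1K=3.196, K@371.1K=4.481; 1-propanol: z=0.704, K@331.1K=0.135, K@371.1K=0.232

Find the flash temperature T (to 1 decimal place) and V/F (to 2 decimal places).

Adiabatic flash: solve Rachford–Rice at each trial T, then check hF = ψ·hV(T) + (1−ψ)·hL(T).
  T = 331.1 K: K = (3.196, 0.135), RR gives ψ = 0.022, H_out = 0.681 kJ/mol
  T = 371.1 K: K = (4.481, 0.232), RR gives ψ = 0.183, H_out = 13.551 kJ/mol
  T = 351.1 K: K = (3.821, 0.180), RR gives ψ = 0.111, H_out = 7.510 kJ/mol
  T = 361.1 K: K = (4.147, 0.205), RR gives ψ = 0.149, H_out = 10.598 kJ/mol
  T = 356.1 K: K = (3.983, 0.192), RR gives ψ = 0.130, H_out = 9.074 kJ/mol
  T = 353.6 K: K = (3.902, 0.186), RR gives ψ = 0.121, H_out = 8.297 kJ/mol
  T = 354.9 K: K = (3.944, 0.189), RR gives ψ = 0.126, H_out = 8.703 kJ/mol
Linear interpolation between T = 353.6 (H_out = 8.297) and T = 354.9 (H_out = 8.703) on hF = 8.36 gives T ≈ 353.8 K, at which ψ = 0.12.

T = 353.8 K, V/F = 0.12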